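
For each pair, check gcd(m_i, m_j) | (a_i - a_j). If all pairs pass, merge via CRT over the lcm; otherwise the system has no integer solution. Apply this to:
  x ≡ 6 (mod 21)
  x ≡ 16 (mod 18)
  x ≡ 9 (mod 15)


Moduli 21, 18, 15 are not pairwise coprime, so CRT works modulo lcm(m_i) when all pairwise compatibility conditions hold.
Pairwise compatibility: gcd(m_i, m_j) must divide a_i - a_j for every pair.
Merge one congruence at a time:
  Start: x ≡ 6 (mod 21).
  Combine with x ≡ 16 (mod 18): gcd(21, 18) = 3, and 16 - 6 = 10 is NOT divisible by 3.
    ⇒ system is inconsistent (no integer solution).

No solution (the system is inconsistent).


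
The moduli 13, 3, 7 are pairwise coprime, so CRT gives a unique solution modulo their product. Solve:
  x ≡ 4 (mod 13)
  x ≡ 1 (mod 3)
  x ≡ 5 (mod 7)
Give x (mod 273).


Moduli 13, 3, 7 are pairwise coprime; by CRT there is a unique solution modulo M = 13 · 3 · 7 = 273.
Solve pairwise, accumulating the modulus:
  Start with x ≡ 4 (mod 13).
  Combine with x ≡ 1 (mod 3): since gcd(13, 3) = 1, we get a unique residue mod 39.
    Write x = 4 + 13·t and substitute into x ≡ 1 (mod 3): 13·t ≡ 1 − 4 = -3 (mod 3).
    Reduce coefficients mod 3: 1·t ≡ 0 (mod 3).
    So t ≡ 0 (mod 3).
    Then x = 4 + 13·0 = 4, valid modulo lcm(13, 3) = 39: x ≡ 4 (mod 39).
  Combine with x ≡ 5 (mod 7): since gcd(39, 7) = 1, we get a unique residue mod 273.
    Write x = 4 + 39·t and substitute into x ≡ 5 (mod 7): 39·t ≡ 5 − 4 = 1 (mod 7).
    Reduce coefficients mod 7: 4·t ≡ 1 (mod 7).
    The inverse of 4 mod 7 is 2 (since 4·2 = 8 = 1·7 + 1), so t ≡ 2·1 = 2 ≡ 2 (mod 7).
    Then x = 4 + 39·2 = 82, valid modulo lcm(39, 7) = 273: x ≡ 82 (mod 273).
Verify: 82 mod 13 = 4 ✓, 82 mod 3 = 1 ✓, 82 mod 7 = 5 ✓.

x ≡ 82 (mod 273).


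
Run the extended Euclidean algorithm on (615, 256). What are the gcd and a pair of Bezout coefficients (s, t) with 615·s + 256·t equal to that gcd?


Euclidean algorithm on (615, 256) — divide until remainder is 0:
  615 = 2 · 256 + 103
  256 = 2 · 103 + 50
  103 = 2 · 50 + 3
  50 = 16 · 3 + 2
  3 = 1 · 2 + 1
  2 = 2 · 1 + 0
gcd(615, 256) = 1.
Track Bezout coefficients alongside the remainders: start with r₀ = 615 = a·1 + b·0 (s = 1, t = 0) and r₁ = 256 = a·0 + b·1 (s = 0, t = 1); each new remainder r_{k+1} = r_{k-1} − q_k·r_k inherits s_{k+1} = s_{k-1} − q_k·s_k, t_{k+1} = t_{k-1} − q_k·t_k, so r_k = a·s_k + b·t_k at every step:
  q = 2: r = 103, s = 1 − 2·0 = 1, t = 0 − 2·1 = -2  (check: 615·1 + 256·(-2) = 103)
  q = 2: r = 50, s = 0 − 2·1 = -2, t = 1 − 2·(-2) = 5  (check: 615·(-2) + 256·5 = 50)
  q = 2: r = 3, s = 1 − 2·(-2) = 5, t = -2 − 2·5 = -12  (check: 615·5 + 256·(-12) = 3)
  q = 16: r = 2, s = -2 − 16·5 = -82, t = 5 − 16·(-12) = 197  (check: 615·(-82) + 256·197 = 2)
  q = 1: r = 1, s = 5 − 1·(-82) = 87, t = -12 − 1·197 = -209  (check: 615·87 + 256·(-209) = 1)
The row with r = 1 (the gcd) gives the Bezout coefficients s = 87, t = -209.
Result: 615 · (87) + 256 · (-209) = 1.

gcd(615, 256) = 1; s = 87, t = -209 (check: 615·87 + 256·(-209) = 1).


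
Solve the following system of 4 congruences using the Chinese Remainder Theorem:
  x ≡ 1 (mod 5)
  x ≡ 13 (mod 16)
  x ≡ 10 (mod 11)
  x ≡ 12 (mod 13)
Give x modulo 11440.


Product of moduli M = 5 · 16 · 11 · 13 = 11440.
Merge one congruence at a time:
  Start: x ≡ 1 (mod 5).
  Combine with x ≡ 13 (mod 16); new modulus lcm = 80.
    Write x = 1 + 5·t and substitute into x ≡ 13 (mod 16): 5·t ≡ 13 − 1 = 12 (mod 16).
    The inverse of 5 mod 16 is 13 (since 5·13 = 65 = 4·16 + 1), so t ≡ 13·12 = 156 ≡ 12 (mod 16).
    Then x = 1 + 5·12 = 61, valid modulo lcm(5, 16) = 80: x ≡ 61 (mod 80).
  Combine with x ≡ 10 (mod 11); new modulus lcm = 880.
    Write x = 61 + 80·t and substitute into x ≡ 10 (mod 11): 80·t ≡ 10 − 61 = -51 (mod 11).
    Reduce coefficients mod 11: 3·t ≡ 4 (mod 11).
    The inverse of 3 mod 11 is 4 (since 3·4 = 12 = 1·11 + 1), so t ≡ 4·4 = 16 ≡ 5 (mod 11).
    Then x = 61 + 80·5 = 461, valid modulo lcm(80, 11) = 880: x ≡ 461 (mod 880).
  Combine with x ≡ 12 (mod 13); new modulus lcm = 11440.
    Write x = 461 + 880·t and substitute into x ≡ 12 (mod 13): 880·t ≡ 12 − 461 = -449 (mod 13).
    Reduce coefficients mod 13: 9·t ≡ 6 (mod 13).
    The inverse of 9 mod 13 is 3 (since 9·3 = 27 = 2·13 + 1), so t ≡ 3·6 = 18 ≡ 5 (mod 13).
    Then x = 461 + 880·5 = 4861, valid modulo lcm(880, 13) = 11440: x ≡ 4861 (mod 11440).
Verify against each original: 4861 mod 5 = 1, 4861 mod 16 = 13, 4861 mod 11 = 10, 4861 mod 13 = 12.

x ≡ 4861 (mod 11440).


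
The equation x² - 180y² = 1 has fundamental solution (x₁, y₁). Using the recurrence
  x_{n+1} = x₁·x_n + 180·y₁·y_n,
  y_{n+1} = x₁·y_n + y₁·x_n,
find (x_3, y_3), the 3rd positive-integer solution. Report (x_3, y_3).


Step 1: Find the fundamental solution (x₁, y₁) of x² - 180y² = 1.
  Expand √180 as a continued fraction. a₀ = ⌊√180⌋ = 13; iterate m_{k+1} = d_k·a_k − m_k, d_{k+1} = (180 − m_{k+1}²)/d_k, a_{k+1} = ⌊(a₀ + m_{k+1})/d_{k+1}⌋ (starting m₀ = 0, d₀ = 1), with convergents p_k = a_k·p_{k-1} + p_{k-2}, q_k = a_k·q_{k-1} + q_{k-2} (p₋₁ = 1, q₋₁ = 0):
  k = 0: a₀ = 13; p₀/q₀ = 13/1; p₀² − 180·q₀² = 169 − 180 = -11.
  k = 1: m = 13, d = 11, a = ⌊(13 + 13)/11⌋ = 2; p/q = (2·13 + 1)/(2·1 + 0) = 27/2; p² − 180·q² = 729 − 720 = 9.
  k = 2: m = 9, d = 9, a = ⌊(13 + 9)/9⌋ = 2; p/q = (2·27 + 13)/(2·2 + 1) = 67/5; p² − 180·q² = 4489 − 4500 = -11.
  k = 3: m = 9, d = 11, a = ⌊(13 + 9)/11⌋ = 2; p/q = (2·67 + 27)/(2·5 + 2) = 161/12; p² − 180·q² = 25921 − 25920 = 1.
  The first convergent with p² − 180·q² = 1 gives the fundamental solution (x₁, y₁) = (161, 12).
Step 2: Apply the recurrence (x_{n+1}, y_{n+1}) = (x₁x_n + 180y₁y_n, x₁y_n + y₁x_n) repeatedly.
  From (x_1, y_1) = (161, 12): x_2 = 161·161 + 180·12·12 = 51841; y_2 = 161·12 + 12·161 = 3864.
  From (x_2, y_2) = (51841, 3864): x_3 = 161·51841 + 180·12·3864 = 16692641; y_3 = 161·3864 + 12·51841 = 1244196.
Step 3: Verify x_3² - 180·y_3² = 278644263554881 - 278644263554880 = 1 (should be 1). ✓

(x_1, y_1) = (161, 12); (x_3, y_3) = (16692641, 1244196).


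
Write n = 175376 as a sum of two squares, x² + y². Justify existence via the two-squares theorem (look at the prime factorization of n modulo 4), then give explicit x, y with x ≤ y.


Step 1: Factor n = 175376 = 2^4 · 97 · 113.
Step 2: Check the mod-4 condition on each prime factor: 2 = 2 (special); 97 ≡ 1 (mod 4), exponent 1; 113 ≡ 1 (mod 4), exponent 1.
All primes ≡ 3 (mod 4) appear to even exponent (or don't appear), so by the two-squares theorem n IS expressible as a sum of two squares.
Step 3: Build a representation. Group n = k² · m with k = 4 and m = 97 · 113 = 10961 (a product of primes ≡ 1 (mod 4)); a representation of m scales to one of n via (k·x)² + (k·y)² = k²(x² + y²). Each prime p ≡ 1 (mod 4) is itself a sum of two squares; find a² by testing p − a² for a perfect square:
  97: 97 − 1² = 96, 97 − 2² = 93, 97 − 3² = 88, 97 − 4² = 81 = 9² ⇒ 97 = 4² + 9².
  113: 113 − 1² = 112, 113 − 2² = 109, 113 − 3² = 104, 113 − 4² = 97, 113 − 5² = 88, 113 − 6² = 77, 113 − 7² = 64 = 8² ⇒ 113 = 7² + 8².
  Combine using the Brahmagupta–Fibonacci identity (a² + b²)(c² + d²) = (ac − bd)² + (ad + bc)² = (ac + bd)² + (ad − bc)²:
  97 · 113 = 10961: from (4² + 9²)(7² + 8²), take (4·7 − 9·8, 4·8 + 9·7) = (28 − 72, 32 + 63) = (-44, 95); dropping signs (only squares matter) gives (44, 95); check 44² + 95² = 1936 + 9025 = 10961 ✓.
  Scale by k = 4: (4·44, 4·95) = (176, 380).
Step 4: Order so x ≤ y and verify: 176² + 380² = 30976 + 144400 = 175376 = n. ✓

n = 175376 = 176² + 380² (one valid representation with x ≤ y).


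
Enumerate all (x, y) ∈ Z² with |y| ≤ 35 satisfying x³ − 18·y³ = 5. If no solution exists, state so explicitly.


The equation is x³ - 18y³ = 5. For fixed y, x³ = 18·y³ + 5, so a solution requires the RHS to be a perfect cube.
Strategy: iterate y from -35 to 35, compute RHS = 18·y³ + 5, and check whether it is a (positive or negative) perfect cube.
Check small values of y:
  y = 0: RHS = 5 is not a perfect cube.
  y = 1: RHS = 23 is not a perfect cube.
  y = -1: RHS = -13 is not a perfect cube.
  y = 2: RHS = 149 is not a perfect cube.
  y = -2: RHS = -139 is not a perfect cube.
  y = 3: RHS = 491 is not a perfect cube.
  y = -3: RHS = -481 is not a perfect cube.
Continuing the search up to |y| = 35 finds no solutions either.
No (x, y) in the scanned range satisfies the equation.

No integer solutions with |y| ≤ 35.


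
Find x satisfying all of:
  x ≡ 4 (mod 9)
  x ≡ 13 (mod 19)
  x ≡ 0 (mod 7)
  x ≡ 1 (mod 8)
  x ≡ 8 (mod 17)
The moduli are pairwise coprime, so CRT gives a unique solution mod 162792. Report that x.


Product of moduli M = 9 · 19 · 7 · 8 · 17 = 162792.
Merge one congruence at a time:
  Start: x ≡ 4 (mod 9).
  Combine with x ≡ 13 (mod 19); new modulus lcm = 171.
    Write x = 4 + 9·t and substitute into x ≡ 13 (mod 19): 9·t ≡ 13 − 4 = 9 (mod 19).
    The inverse of 9 mod 19 is 17 (since 9·17 = 153 = 8·19 + 1), so t ≡ 17·9 = 153 ≡ 1 (mod 19).
    Then x = 4 + 9·1 = 13, valid modulo lcm(9, 19) = 171: x ≡ 13 (mod 171).
  Combine with x ≡ 0 (mod 7); new modulus lcm = 1197.
    Write x = 13 + 171·t and substitute into x ≡ 0 (mod 7): 171·t ≡ 0 − 13 = -13 (mod 7).
    Reduce coefficients mod 7: 3·t ≡ 1 (mod 7).
    The inverse of 3 mod 7 is 5 (since 3·5 = 15 = 2·7 + 1), so t ≡ 5·1 = 5 ≡ 5 (mod 7).
    Then x = 13 + 171·5 = 868, valid modulo lcm(171, 7) = 1197: x ≡ 868 (mod 1197).
  Combine with x ≡ 1 (mod 8); new modulus lcm = 9576.
    Write x = 868 + 1197·t and substitute into x ≡ 1 (mod 8): 1197·t ≡ 1 − 868 = -867 (mod 8).
    Reduce coefficients mod 8: 5·t ≡ 5 (mod 8).
    The inverse of 5 mod 8 is 5 (since 5·5 = 25 = 3·8 + 1), so t ≡ 5·5 = 25 ≡ 1 (mod 8).
    Then x = 868 + 1197·1 = 2065, valid modulo lcm(1197, 8) = 9576: x ≡ 2065 (mod 9576).
  Combine with x ≡ 8 (mod 17); new modulus lcm = 162792.
    Write x = 2065 + 9576·t and substitute into x ≡ 8 (mod 17): 9576·t ≡ 8 − 2065 = -2057 (mod 17).
    Reduce coefficients mod 17: 5·t ≡ 0 (mod 17).
    The inverse of 5 mod 17 is 7 (since 5·7 = 35 = 2·17 + 1), so t ≡ 7·0 = 0 ≡ 0 (mod 17).
    Then x = 2065 + 9576·0 = 2065, valid modulo lcm(9576, 17) = 162792: x ≡ 2065 (mod 162792).
Verify against each original: 2065 mod 9 = 4, 2065 mod 19 = 13, 2065 mod 7 = 0, 2065 mod 8 = 1, 2065 mod 17 = 8.

x ≡ 2065 (mod 162792).


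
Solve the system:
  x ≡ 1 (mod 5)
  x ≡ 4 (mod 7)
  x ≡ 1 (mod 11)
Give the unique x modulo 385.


Moduli 5, 7, 11 are pairwise coprime; by CRT there is a unique solution modulo M = 5 · 7 · 11 = 385.
Solve pairwise, accumulating the modulus:
  Start with x ≡ 1 (mod 5).
  Combine with x ≡ 4 (mod 7): since gcd(5, 7) = 1, we get a unique residue mod 35.
    Write x = 1 + 5·t and substitute into x ≡ 4 (mod 7): 5·t ≡ 4 − 1 = 3 (mod 7).
    The inverse of 5 mod 7 is 3 (since 5·3 = 15 = 2·7 + 1), so t ≡ 3·3 = 9 ≡ 2 (mod 7).
    Then x = 1 + 5·2 = 11, valid modulo lcm(5, 7) = 35: x ≡ 11 (mod 35).
  Combine with x ≡ 1 (mod 11): since gcd(35, 11) = 1, we get a unique residue mod 385.
    Write x = 11 + 35·t and substitute into x ≡ 1 (mod 11): 35·t ≡ 1 − 11 = -10 (mod 11).
    Reduce coefficients mod 11: 2·t ≡ 1 (mod 11).
    The inverse of 2 mod 11 is 6 (since 2·6 = 12 = 1·11 + 1), so t ≡ 6·1 = 6 ≡ 6 (mod 11).
    Then x = 11 + 35·6 = 221, valid modulo lcm(35, 11) = 385: x ≡ 221 (mod 385).
Verify: 221 mod 5 = 1 ✓, 221 mod 7 = 4 ✓, 221 mod 11 = 1 ✓.

x ≡ 221 (mod 385).


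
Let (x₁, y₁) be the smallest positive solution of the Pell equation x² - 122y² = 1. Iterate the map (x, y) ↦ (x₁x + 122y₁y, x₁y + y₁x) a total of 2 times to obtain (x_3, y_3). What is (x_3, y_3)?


Step 1: Find the fundamental solution (x₁, y₁) of x² - 122y² = 1.
  Expand √122 as a continued fraction. a₀ = ⌊√122⌋ = 11; iterate m_{k+1} = d_k·a_k − m_k, d_{k+1} = (122 − m_{k+1}²)/d_k, a_{k+1} = ⌊(a₀ + m_{k+1})/d_{k+1}⌋ (starting m₀ = 0, d₀ = 1), with convergents p_k = a_k·p_{k-1} + p_{k-2}, q_k = a_k·q_{k-1} + q_{k-2} (p₋₁ = 1, q₋₁ = 0):
  k = 0: a₀ = 11; p₀/q₀ = 11/1; p₀² − 122·q₀² = 121 − 122 = -1.
  k = 1: m = 11, d = 1, a = ⌊(11 + 11)/1⌋ = 22; p/q = (22·11 + 1)/(22·1 + 0) = 243/22; p² − 122·q² = 59049 − 59048 = 1.
  The first convergent with p² − 122·q² = 1 gives the fundamental solution (x₁, y₁) = (243, 22).
Step 2: Apply the recurrence (x_{n+1}, y_{n+1}) = (x₁x_n + 122y₁y_n, x₁y_n + y₁x_n) repeatedly.
  From (x_1, y_1) = (243, 22): x_2 = 243·243 + 122·22·22 = 118097; y_2 = 243·22 + 22·243 = 10692.
  From (x_2, y_2) = (118097, 10692): x_3 = 243·118097 + 122·22·10692 = 57394899; y_3 = 243·10692 + 22·118097 = 5196290.
Step 3: Verify x_3² - 122·y_3² = 3294174431220201 - 3294174431220200 = 1 (should be 1). ✓

(x_1, y_1) = (243, 22); (x_3, y_3) = (57394899, 5196290).


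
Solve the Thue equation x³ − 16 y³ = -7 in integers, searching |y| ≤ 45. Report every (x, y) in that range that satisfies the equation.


The equation is x³ - 16y³ = -7. For fixed y, x³ = 16·y³ − 7, so a solution requires the RHS to be a perfect cube.
Strategy: iterate y from -45 to 45, compute RHS = 16·y³ − 7, and check whether it is a (positive or negative) perfect cube.
Check small values of y:
  y = 0: RHS = -7 is not a perfect cube.
  y = 1: RHS = 9 is not a perfect cube.
  y = -1: RHS = -23 is not a perfect cube.
  y = 2: RHS = 121 is not a perfect cube.
  y = -2: RHS = -135 is not a perfect cube.
  y = 3: RHS = 425 is not a perfect cube.
  y = -3: RHS = -439 is not a perfect cube.
Continuing the search up to |y| = 45 finds no solutions either.
No (x, y) in the scanned range satisfies the equation.

No integer solutions with |y| ≤ 45.


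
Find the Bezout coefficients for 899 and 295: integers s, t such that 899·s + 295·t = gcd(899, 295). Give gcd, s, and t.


Euclidean algorithm on (899, 295) — divide until remainder is 0:
  899 = 3 · 295 + 14
  295 = 21 · 14 + 1
  14 = 14 · 1 + 0
gcd(899, 295) = 1.
Track Bezout coefficients alongside the remainders: start with r₀ = 899 = a·1 + b·0 (s = 1, t = 0) and r₁ = 295 = a·0 + b·1 (s = 0, t = 1); each new remainder r_{k+1} = r_{k-1} − q_k·r_k inherits s_{k+1} = s_{k-1} − q_k·s_k, t_{k+1} = t_{k-1} − q_k·t_k, so r_k = a·s_k + b·t_k at every step:
  q = 3: r = 14, s = 1 − 3·0 = 1, t = 0 − 3·1 = -3  (check: 899·1 + 295·(-3) = 14)
  q = 21: r = 1, s = 0 − 21·1 = -21, t = 1 − 21·(-3) = 64  (check: 899·(-21) + 295·64 = 1)
The row with r = 1 (the gcd) gives the Bezout coefficients s = -21, t = 64.
Result: 899 · (-21) + 295 · (64) = 1.

gcd(899, 295) = 1; s = -21, t = 64 (check: 899·(-21) + 295·64 = 1).


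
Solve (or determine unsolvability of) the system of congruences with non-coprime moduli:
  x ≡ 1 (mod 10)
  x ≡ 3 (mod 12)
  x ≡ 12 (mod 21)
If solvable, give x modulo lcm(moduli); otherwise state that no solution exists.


Moduli 10, 12, 21 are not pairwise coprime, so CRT works modulo lcm(m_i) when all pairwise compatibility conditions hold.
Pairwise compatibility: gcd(m_i, m_j) must divide a_i - a_j for every pair.
Merge one congruence at a time:
  Start: x ≡ 1 (mod 10).
  Combine with x ≡ 3 (mod 12): gcd(10, 12) = 2; 3 - 1 = 2, which IS divisible by 2, so compatible.
    Write x = 1 + 10·t and substitute into x ≡ 3 (mod 12): 10·t ≡ 3 − 1 = 2 (mod 12).
    Divide the congruence (and modulus) by g = 2: 5·t ≡ 1 (mod 6).
    The inverse of 5 mod 6 is 5 (since 5·5 = 25 = 4·6 + 1), so t ≡ 5·1 = 5 ≡ 5 (mod 6).
    Then x = 1 + 10·5 = 51, valid modulo lcm(10, 12) = 60: x ≡ 51 (mod 60).
  Combine with x ≡ 12 (mod 21): gcd(60, 21) = 3; 12 - 51 = -39, which IS divisible by 3, so compatible.
    Write x = 51 + 60·t and substitute into x ≡ 12 (mod 21): 60·t ≡ 12 − 51 = -39 (mod 21).
    Divide the congruence (and modulus) by g = 3: 20·t ≡ -13 (mod 7).
    Reduce coefficients mod 7: 6·t ≡ 1 (mod 7).
    The inverse of 6 mod 7 is 6 (since 6·6 = 36 = 5·7 + 1), so t ≡ 6·1 = 6 ≡ 6 (mod 7).
    Then x = 51 + 60·6 = 411, valid modulo lcm(60, 21) = 420: x ≡ 411 (mod 420).
Verify: 411 mod 10 = 1, 411 mod 12 = 3, 411 mod 21 = 12.

x ≡ 411 (mod 420).


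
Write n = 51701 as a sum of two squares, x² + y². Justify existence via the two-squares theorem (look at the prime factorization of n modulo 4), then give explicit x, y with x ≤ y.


Step 1: Factor n = 51701 = 13 · 41 · 97.
Step 2: Check the mod-4 condition on each prime factor: 13 ≡ 1 (mod 4), exponent 1; 41 ≡ 1 (mod 4), exponent 1; 97 ≡ 1 (mod 4), exponent 1.
All primes ≡ 3 (mod 4) appear to even exponent (or don't appear), so by the two-squares theorem n IS expressible as a sum of two squares.
Step 3: Build a representation. Here n = 13 · 41 · 97 is a product of primes ≡ 1 (mod 4). Each prime p ≡ 1 (mod 4) is itself a sum of two squares; find a² by testing p − a² for a perfect square:
  13: 13 − 1² = 12, 13 − 2² = 9 = 3² ⇒ 13 = 2² + 3².
  41: 41 − 1² = 40, 41 − 2² = 37, 41 − 3² = 32, 41 − 4² = 25 = 5² ⇒ 41 = 4² + 5².
  97: 97 − 1² = 96, 97 − 2² = 93, 97 − 3² = 88, 97 − 4² = 81 = 9² ⇒ 97 = 4² + 9².
  Combine using the Brahmagupta–Fibonacci identity (a² + b²)(c² + d²) = (ac − bd)² + (ad + bc)² = (ac + bd)² + (ad − bc)²:
  13 · 41 = 533: from (2² + 3²)(4² + 5²), take (2·4 − 3·5, 2·5 + 3·4) = (8 − 15, 10 + 12) = (-7, 22); dropping signs (only squares matter) gives (7, 22); check 7² + 22² = 49 + 484 = 533 ✓.
  533 · 97 = 51701: from (7² + 22²)(4² + 9²), take (7·4 − 22·9, 7·9 + 22·4) = (28 − 198, 63 + 88) = (-170, 151); dropping signs (only squares matter) gives (170, 151); check 170² + 151² = 28900 + 22801 = 51701 ✓.
Step 4: Order so x ≤ y and verify: 151² + 170² = 22801 + 28900 = 51701 = n. ✓

n = 51701 = 151² + 170² (one valid representation with x ≤ y).


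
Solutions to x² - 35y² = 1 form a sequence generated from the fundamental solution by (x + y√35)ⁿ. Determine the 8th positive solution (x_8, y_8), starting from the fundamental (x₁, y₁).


Step 1: Find the fundamental solution (x₁, y₁) of x² - 35y² = 1.
  Expand √35 as a continued fraction. a₀ = ⌊√35⌋ = 5; iterate m_{k+1} = d_k·a_k − m_k, d_{k+1} = (35 − m_{k+1}²)/d_k, a_{k+1} = ⌊(a₀ + m_{k+1})/d_{k+1}⌋ (starting m₀ = 0, d₀ = 1), with convergents p_k = a_k·p_{k-1} + p_{k-2}, q_k = a_k·q_{k-1} + q_{k-2} (p₋₁ = 1, q₋₁ = 0):
  k = 0: a₀ = 5; p₀/q₀ = 5/1; p₀² − 35·q₀² = 25 − 35 = -10.
  k = 1: m = 5, d = 10, a = ⌊(5 + 5)/10⌋ = 1; p/q = (1·5 + 1)/(1·1 + 0) = 6/1; p² − 35·q² = 36 − 35 = 1.
  The first convergent with p² − 35·q² = 1 gives the fundamental solution (x₁, y₁) = (6, 1).
Step 2: Apply the recurrence (x_{n+1}, y_{n+1}) = (x₁x_n + 35y₁y_n, x₁y_n + y₁x_n) repeatedly.
  From (x_1, y_1) = (6, 1): x_2 = 6·6 + 35·1·1 = 71; y_2 = 6·1 + 1·6 = 12.
  From (x_2, y_2) = (71, 12): x_3 = 6·71 + 35·1·12 = 846; y_3 = 6·12 + 1·71 = 143.
  From (x_3, y_3) = (846, 143): x_4 = 6·846 + 35·1·143 = 10081; y_4 = 6·143 + 1·846 = 1704.
  From (x_4, y_4) = (10081, 1704): x_5 = 6·10081 + 35·1·1704 = 120126; y_5 = 6·1704 + 1·10081 = 20305.
  From (x_5, y_5) = (120126, 20305): x_6 = 6·120126 + 35·1·20305 = 1431431; y_6 = 6·20305 + 1·120126 = 241956.
  From (x_6, y_6) = (1431431, 241956): x_7 = 6·1431431 + 35·1·241956 = 17057046; y_7 = 6·241956 + 1·1431431 = 2883167.
  From (x_7, y_7) = (17057046, 2883167): x_8 = 6·17057046 + 35·1·2883167 = 203253121; y_8 = 6·2883167 + 1·17057046 = 34356048.
Step 3: Verify x_8² - 35·y_8² = 41311831196240641 - 41311831196240640 = 1 (should be 1). ✓

(x_1, y_1) = (6, 1); (x_8, y_8) = (203253121, 34356048).


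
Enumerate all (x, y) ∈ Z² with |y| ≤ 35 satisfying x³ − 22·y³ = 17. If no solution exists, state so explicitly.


The equation is x³ - 22y³ = 17. For fixed y, x³ = 22·y³ + 17, so a solution requires the RHS to be a perfect cube.
Strategy: iterate y from -35 to 35, compute RHS = 22·y³ + 17, and check whether it is a (positive or negative) perfect cube.
Check small values of y:
  y = 0: RHS = 17 is not a perfect cube.
  y = 1: RHS = 39 is not a perfect cube.
  y = -1: RHS = -5 is not a perfect cube.
  y = 2: RHS = 193 is not a perfect cube.
  y = -2: RHS = -159 is not a perfect cube.
  y = 3: RHS = 611 is not a perfect cube.
  y = -3: RHS = -577 is not a perfect cube.
Continuing the search up to |y| = 35 finds no solutions either.
No (x, y) in the scanned range satisfies the equation.

No integer solutions with |y| ≤ 35.


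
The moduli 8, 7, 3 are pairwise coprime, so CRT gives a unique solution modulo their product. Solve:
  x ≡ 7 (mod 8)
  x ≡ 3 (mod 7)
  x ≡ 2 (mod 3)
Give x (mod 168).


Moduli 8, 7, 3 are pairwise coprime; by CRT there is a unique solution modulo M = 8 · 7 · 3 = 168.
Solve pairwise, accumulating the modulus:
  Start with x ≡ 7 (mod 8).
  Combine with x ≡ 3 (mod 7): since gcd(8, 7) = 1, we get a unique residue mod 56.
    Write x = 7 + 8·t and substitute into x ≡ 3 (mod 7): 8·t ≡ 3 − 7 = -4 (mod 7).
    Reduce coefficients mod 7: 1·t ≡ 3 (mod 7).
    So t ≡ 3 (mod 7).
    Then x = 7 + 8·3 = 31, valid modulo lcm(8, 7) = 56: x ≡ 31 (mod 56).
  Combine with x ≡ 2 (mod 3): since gcd(56, 3) = 1, we get a unique residue mod 168.
    Write x = 31 + 56·t and substitute into x ≡ 2 (mod 3): 56·t ≡ 2 − 31 = -29 (mod 3).
    Reduce coefficients mod 3: 2·t ≡ 1 (mod 3).
    The inverse of 2 mod 3 is 2 (since 2·2 = 4 = 1·3 + 1), so t ≡ 2·1 = 2 ≡ 2 (mod 3).
    Then x = 31 + 56·2 = 143, valid modulo lcm(56, 3) = 168: x ≡ 143 (mod 168).
Verify: 143 mod 8 = 7 ✓, 143 mod 7 = 3 ✓, 143 mod 3 = 2 ✓.

x ≡ 143 (mod 168).


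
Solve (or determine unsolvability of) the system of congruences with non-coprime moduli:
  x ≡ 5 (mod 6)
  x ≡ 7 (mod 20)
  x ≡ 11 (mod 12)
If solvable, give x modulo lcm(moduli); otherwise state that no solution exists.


Moduli 6, 20, 12 are not pairwise coprime, so CRT works modulo lcm(m_i) when all pairwise compatibility conditions hold.
Pairwise compatibility: gcd(m_i, m_j) must divide a_i - a_j for every pair.
Merge one congruence at a time:
  Start: x ≡ 5 (mod 6).
  Combine with x ≡ 7 (mod 20): gcd(6, 20) = 2; 7 - 5 = 2, which IS divisible by 2, so compatible.
    Write x = 5 + 6·t and substitute into x ≡ 7 (mod 20): 6·t ≡ 7 − 5 = 2 (mod 20).
    Divide the congruence (and modulus) by g = 2: 3·t ≡ 1 (mod 10).
    The inverse of 3 mod 10 is 7 (since 3·7 = 21 = 2·10 + 1), so t ≡ 7·1 = 7 ≡ 7 (mod 10).
    Then x = 5 + 6·7 = 47, valid modulo lcm(6, 20) = 60: x ≡ 47 (mod 60).
  Combine with x ≡ 11 (mod 12): gcd(60, 12) = 12; 11 - 47 = -36, which IS divisible by 12, so compatible.
    Write x = 47 + 60·t and substitute into x ≡ 11 (mod 12): 60·t ≡ 11 − 47 = -36 (mod 12).
    Divide the congruence (and modulus) by g = 12: 5·t ≡ -3 (mod 1).
    Modulo 1 every t works; take t = 0.
    Then x = 47 + 60·0 = 47, valid modulo lcm(60, 12) = 60: x ≡ 47 (mod 60).
Verify: 47 mod 6 = 5, 47 mod 20 = 7, 47 mod 12 = 11.

x ≡ 47 (mod 60).


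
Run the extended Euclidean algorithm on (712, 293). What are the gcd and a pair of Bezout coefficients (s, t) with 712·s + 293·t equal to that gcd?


Euclidean algorithm on (712, 293) — divide until remainder is 0:
  712 = 2 · 293 + 126
  293 = 2 · 126 + 41
  126 = 3 · 41 + 3
  41 = 13 · 3 + 2
  3 = 1 · 2 + 1
  2 = 2 · 1 + 0
gcd(712, 293) = 1.
Track Bezout coefficients alongside the remainders: start with r₀ = 712 = a·1 + b·0 (s = 1, t = 0) and r₁ = 293 = a·0 + b·1 (s = 0, t = 1); each new remainder r_{k+1} = r_{k-1} − q_k·r_k inherits s_{k+1} = s_{k-1} − q_k·s_k, t_{k+1} = t_{k-1} − q_k·t_k, so r_k = a·s_k + b·t_k at every step:
  q = 2: r = 126, s = 1 − 2·0 = 1, t = 0 − 2·1 = -2  (check: 712·1 + 293·(-2) = 126)
  q = 2: r = 41, s = 0 − 2·1 = -2, t = 1 − 2·(-2) = 5  (check: 712·(-2) + 293·5 = 41)
  q = 3: r = 3, s = 1 − 3·(-2) = 7, t = -2 − 3·5 = -17  (check: 712·7 + 293·(-17) = 3)
  q = 13: r = 2, s = -2 − 13·7 = -93, t = 5 − 13·(-17) = 226  (check: 712·(-93) + 293·226 = 2)
  q = 1: r = 1, s = 7 − 1·(-93) = 100, t = -17 − 1·226 = -243  (check: 712·100 + 293·(-243) = 1)
The row with r = 1 (the gcd) gives the Bezout coefficients s = 100, t = -243.
Result: 712 · (100) + 293 · (-243) = 1.

gcd(712, 293) = 1; s = 100, t = -243 (check: 712·100 + 293·(-243) = 1).


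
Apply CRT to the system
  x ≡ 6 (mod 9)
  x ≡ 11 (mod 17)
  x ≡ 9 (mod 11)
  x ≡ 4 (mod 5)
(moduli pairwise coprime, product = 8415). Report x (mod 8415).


Product of moduli M = 9 · 17 · 11 · 5 = 8415.
Merge one congruence at a time:
  Start: x ≡ 6 (mod 9).
  Combine with x ≡ 11 (mod 17); new modulus lcm = 153.
    Write x = 6 + 9·t and substitute into x ≡ 11 (mod 17): 9·t ≡ 11 − 6 = 5 (mod 17).
    The inverse of 9 mod 17 is 2 (since 9·2 = 18 = 1·17 + 1), so t ≡ 2·5 = 10 ≡ 10 (mod 17).
    Then x = 6 + 9·10 = 96, valid modulo lcm(9, 17) = 153: x ≡ 96 (mod 153).
  Combine with x ≡ 9 (mod 11); new modulus lcm = 1683.
    Write x = 96 + 153·t and substitute into x ≡ 9 (mod 11): 153·t ≡ 9 − 96 = -87 (mod 11).
    Reduce coefficients mod 11: 10·t ≡ 1 (mod 11).
    The inverse of 10 mod 11 is 10 (since 10·10 = 100 = 9·11 + 1), so t ≡ 10·1 = 10 ≡ 10 (mod 11).
    Then x = 96 + 153·10 = 1626, valid modulo lcm(153, 11) = 1683: x ≡ 1626 (mod 1683).
  Combine with x ≡ 4 (mod 5); new modulus lcm = 8415.
    Write x = 1626 + 1683·t and substitute into x ≡ 4 (mod 5): 1683·t ≡ 4 − 1626 = -1622 (mod 5).
    Reduce coefficients mod 5: 3·t ≡ 3 (mod 5).
    The inverse of 3 mod 5 is 2 (since 3·2 = 6 = 1·5 + 1), so t ≡ 2·3 = 6 ≡ 1 (mod 5).
    Then x = 1626 + 1683·1 = 3309, valid modulo lcm(1683, 5) = 8415: x ≡ 3309 (mod 8415).
Verify against each original: 3309 mod 9 = 6, 3309 mod 17 = 11, 3309 mod 11 = 9, 3309 mod 5 = 4.

x ≡ 3309 (mod 8415).


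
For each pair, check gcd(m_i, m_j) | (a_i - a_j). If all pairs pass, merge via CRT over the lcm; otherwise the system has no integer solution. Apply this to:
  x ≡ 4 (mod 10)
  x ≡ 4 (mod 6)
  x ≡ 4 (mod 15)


Moduli 10, 6, 15 are not pairwise coprime, so CRT works modulo lcm(m_i) when all pairwise compatibility conditions hold.
Pairwise compatibility: gcd(m_i, m_j) must divide a_i - a_j for every pair.
Merge one congruence at a time:
  Start: x ≡ 4 (mod 10).
  Combine with x ≡ 4 (mod 6): gcd(10, 6) = 2; 4 - 4 = 0, which IS divisible by 2, so compatible.
    Write x = 4 + 10·t and substitute into x ≡ 4 (mod 6): 10·t ≡ 4 − 4 = 0 (mod 6).
    Divide the congruence (and modulus) by g = 2: 5·t ≡ 0 (mod 3).
    Reduce coefficients mod 3: 2·t ≡ 0 (mod 3).
    The inverse of 2 mod 3 is 2 (since 2·2 = 4 = 1·3 + 1), so t ≡ 2·0 = 0 ≡ 0 (mod 3).
    Then x = 4 + 10·0 = 4, valid modulo lcm(10, 6) = 30: x ≡ 4 (mod 30).
  Combine with x ≡ 4 (mod 15): gcd(30, 15) = 15; 4 - 4 = 0, which IS divisible by 15, so compatible.
    Write x = 4 + 30·t and substitute into x ≡ 4 (mod 15): 30·t ≡ 4 − 4 = 0 (mod 15).
    Divide the congruence (and modulus) by g = 15: 2·t ≡ 0 (mod 1).
    Modulo 1 every t works; take t = 0.
    Then x = 4 + 30·0 = 4, valid modulo lcm(30, 15) = 30: x ≡ 4 (mod 30).
Verify: 4 mod 10 = 4, 4 mod 6 = 4, 4 mod 15 = 4.

x ≡ 4 (mod 30).


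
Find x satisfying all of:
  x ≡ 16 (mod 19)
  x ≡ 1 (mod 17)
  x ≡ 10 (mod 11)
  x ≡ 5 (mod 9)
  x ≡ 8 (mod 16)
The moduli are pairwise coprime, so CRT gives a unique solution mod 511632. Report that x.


Product of moduli M = 19 · 17 · 11 · 9 · 16 = 511632.
Merge one congruence at a time:
  Start: x ≡ 16 (mod 19).
  Combine with x ≡ 1 (mod 17); new modulus lcm = 323.
    Write x = 16 + 19·t and substitute into x ≡ 1 (mod 17): 19·t ≡ 1 − 16 = -15 (mod 17).
    Reduce coefficients mod 17: 2·t ≡ 2 (mod 17).
    The inverse of 2 mod 17 is 9 (since 2·9 = 18 = 1·17 + 1), so t ≡ 9·2 = 18 ≡ 1 (mod 17).
    Then x = 16 + 19·1 = 35, valid modulo lcm(19, 17) = 323: x ≡ 35 (mod 323).
  Combine with x ≡ 10 (mod 11); new modulus lcm = 3553.
    Write x = 35 + 323·t and substitute into x ≡ 10 (mod 11): 323·t ≡ 10 − 35 = -25 (mod 11).
    Reduce coefficients mod 11: 4·t ≡ 8 (mod 11).
    The inverse of 4 mod 11 is 3 (since 4·3 = 12 = 1·11 + 1), so t ≡ 3·8 = 24 ≡ 2 (mod 11).
    Then x = 35 + 323·2 = 681, valid modulo lcm(323, 11) = 3553: x ≡ 681 (mod 3553).
  Combine with x ≡ 5 (mod 9); new modulus lcm = 31977.
    Write x = 681 + 3553·t and substitute into x ≡ 5 (mod 9): 3553·t ≡ 5 − 681 = -676 (mod 9).
    Reduce coefficients mod 9: 7·t ≡ 8 (mod 9).
    The inverse of 7 mod 9 is 4 (since 7·4 = 28 = 3·9 + 1), so t ≡ 4·8 = 32 ≡ 5 (mod 9).
    Then x = 681 + 3553·5 = 18446, valid modulo lcm(3553, 9) = 31977: x ≡ 18446 (mod 31977).
  Combine with x ≡ 8 (mod 16); new modulus lcm = 511632.
    Write x = 18446 + 31977·t and substitute into x ≡ 8 (mod 16): 31977·t ≡ 8 − 18446 = -18438 (mod 16).
    Reduce coefficients mod 16: 9·t ≡ 10 (mod 16).
    The inverse of 9 mod 16 is 9 (since 9·9 = 81 = 5·16 + 1), so t ≡ 9·10 = 90 ≡ 10 (mod 16).
    Then x = 18446 + 31977·10 = 338216, valid modulo lcm(31977, 16) = 511632: x ≡ 338216 (mod 511632).
Verify against each original: 338216 mod 19 = 16, 338216 mod 17 = 1, 338216 mod 11 = 10, 338216 mod 9 = 5, 338216 mod 16 = 8.

x ≡ 338216 (mod 511632).


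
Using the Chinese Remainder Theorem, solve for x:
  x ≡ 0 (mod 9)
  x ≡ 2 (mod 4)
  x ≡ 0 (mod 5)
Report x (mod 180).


Moduli 9, 4, 5 are pairwise coprime; by CRT there is a unique solution modulo M = 9 · 4 · 5 = 180.
Solve pairwise, accumulating the modulus:
  Start with x ≡ 0 (mod 9).
  Combine with x ≡ 2 (mod 4): since gcd(9, 4) = 1, we get a unique residue mod 36.
    Write x = 0 + 9·t and substitute into x ≡ 2 (mod 4): 9·t ≡ 2 − 0 = 2 (mod 4).
    Reduce coefficients mod 4: 1·t ≡ 2 (mod 4).
    So t ≡ 2 (mod 4).
    Then x = 0 + 9·2 = 18, valid modulo lcm(9, 4) = 36: x ≡ 18 (mod 36).
  Combine with x ≡ 0 (mod 5): since gcd(36, 5) = 1, we get a unique residue mod 180.
    Write x = 18 + 36·t and substitute into x ≡ 0 (mod 5): 36·t ≡ 0 − 18 = -18 (mod 5).
    Reduce coefficients mod 5: 1·t ≡ 2 (mod 5).
    So t ≡ 2 (mod 5).
    Then x = 18 + 36·2 = 90, valid modulo lcm(36, 5) = 180: x ≡ 90 (mod 180).
Verify: 90 mod 9 = 0 ✓, 90 mod 4 = 2 ✓, 90 mod 5 = 0 ✓.

x ≡ 90 (mod 180).


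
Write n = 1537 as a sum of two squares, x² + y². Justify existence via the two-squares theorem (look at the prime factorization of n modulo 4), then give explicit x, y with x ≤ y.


Step 1: Factor n = 1537 = 29 · 53.
Step 2: Check the mod-4 condition on each prime factor: 29 ≡ 1 (mod 4), exponent 1; 53 ≡ 1 (mod 4), exponent 1.
All primes ≡ 3 (mod 4) appear to even exponent (or don't appear), so by the two-squares theorem n IS expressible as a sum of two squares.
Step 3: Build a representation. Here n = 29 · 53 is a product of primes ≡ 1 (mod 4). Each prime p ≡ 1 (mod 4) is itself a sum of two squares; find a² by testing p − a² for a perfect square:
  29: 29 − 1² = 28, 29 − 2² = 25 = 5² ⇒ 29 = 2² + 5².
  53: 53 − 1² = 52, 53 − 2² = 49 = 7² ⇒ 53 = 2² + 7².
  Combine using the Brahmagupta–Fibonacci identity (a² + b²)(c² + d²) = (ac − bd)² + (ad + bc)² = (ac + bd)² + (ad − bc)²:
  29 · 53 = 1537: from (2² + 5²)(2² + 7²), take (2·2 − 5·7, 2·7 + 5·2) = (4 − 35, 14 + 10) = (-31, 24); dropping signs (only squares matter) gives (31, 24); check 31² + 24² = 961 + 576 = 1537 ✓.
Step 4: Order so x ≤ y and verify: 24² + 31² = 576 + 961 = 1537 = n. ✓

n = 1537 = 24² + 31² (one valid representation with x ≤ y).


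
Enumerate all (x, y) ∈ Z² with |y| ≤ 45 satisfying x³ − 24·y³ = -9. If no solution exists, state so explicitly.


The equation is x³ - 24y³ = -9. For fixed y, x³ = 24·y³ − 9, so a solution requires the RHS to be a perfect cube.
Strategy: iterate y from -45 to 45, compute RHS = 24·y³ − 9, and check whether it is a (positive or negative) perfect cube.
Check small values of y:
  y = 0: RHS = -9 is not a perfect cube.
  y = 1: RHS = 15 is not a perfect cube.
  y = -1: RHS = -33 is not a perfect cube.
  y = 2: RHS = 183 is not a perfect cube.
  y = -2: RHS = -201 is not a perfect cube.
  y = 3: RHS = 639 is not a perfect cube.
  y = -3: RHS = -657 is not a perfect cube.
Continuing the search up to |y| = 45 finds no solutions either.
No (x, y) in the scanned range satisfies the equation.

No integer solutions with |y| ≤ 45.


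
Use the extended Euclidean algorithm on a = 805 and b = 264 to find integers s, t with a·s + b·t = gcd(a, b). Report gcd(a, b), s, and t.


Euclidean algorithm on (805, 264) — divide until remainder is 0:
  805 = 3 · 264 + 13
  264 = 20 · 13 + 4
  13 = 3 · 4 + 1
  4 = 4 · 1 + 0
gcd(805, 264) = 1.
Track Bezout coefficients alongside the remainders: start with r₀ = 805 = a·1 + b·0 (s = 1, t = 0) and r₁ = 264 = a·0 + b·1 (s = 0, t = 1); each new remainder r_{k+1} = r_{k-1} − q_k·r_k inherits s_{k+1} = s_{k-1} − q_k·s_k, t_{k+1} = t_{k-1} − q_k·t_k, so r_k = a·s_k + b·t_k at every step:
  q = 3: r = 13, s = 1 − 3·0 = 1, t = 0 − 3·1 = -3  (check: 805·1 + 264·(-3) = 13)
  q = 20: r = 4, s = 0 − 20·1 = -20, t = 1 − 20·(-3) = 61  (check: 805·(-20) + 264·61 = 4)
  q = 3: r = 1, s = 1 − 3·(-20) = 61, t = -3 − 3·61 = -186  (check: 805·61 + 264·(-186) = 1)
The row with r = 1 (the gcd) gives the Bezout coefficients s = 61, t = -186.
Result: 805 · (61) + 264 · (-186) = 1.

gcd(805, 264) = 1; s = 61, t = -186 (check: 805·61 + 264·(-186) = 1).


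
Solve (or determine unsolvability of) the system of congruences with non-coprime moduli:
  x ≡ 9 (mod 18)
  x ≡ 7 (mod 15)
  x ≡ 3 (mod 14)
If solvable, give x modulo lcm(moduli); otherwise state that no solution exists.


Moduli 18, 15, 14 are not pairwise coprime, so CRT works modulo lcm(m_i) when all pairwise compatibility conditions hold.
Pairwise compatibility: gcd(m_i, m_j) must divide a_i - a_j for every pair.
Merge one congruence at a time:
  Start: x ≡ 9 (mod 18).
  Combine with x ≡ 7 (mod 15): gcd(18, 15) = 3, and 7 - 9 = -2 is NOT divisible by 3.
    ⇒ system is inconsistent (no integer solution).

No solution (the system is inconsistent).


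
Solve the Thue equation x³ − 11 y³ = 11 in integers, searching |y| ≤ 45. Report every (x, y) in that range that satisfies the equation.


The equation is x³ - 11y³ = 11. For fixed y, x³ = 11·y³ + 11, so a solution requires the RHS to be a perfect cube.
Strategy: iterate y from -45 to 45, compute RHS = 11·y³ + 11, and check whether it is a (positive or negative) perfect cube.
Check small values of y:
  y = 0: RHS = 11 is not a perfect cube.
  y = 1: RHS = 22 is not a perfect cube.
  y = -1: RHS = 0 = (0)³ ⇒ x = 0 works.
  y = 2: RHS = 99 is not a perfect cube.
  y = -2: RHS = -77 is not a perfect cube.
  y = 3: RHS = 308 is not a perfect cube.
  y = -3: RHS = -286 is not a perfect cube.
Continuing the search up to |y| = 45 finds no further solutions beyond those listed.
Collected solutions: (0, -1).

Solutions (with |y| ≤ 45): (0, -1).


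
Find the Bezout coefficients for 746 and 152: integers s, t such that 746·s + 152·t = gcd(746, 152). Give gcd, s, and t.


Euclidean algorithm on (746, 152) — divide until remainder is 0:
  746 = 4 · 152 + 138
  152 = 1 · 138 + 14
  138 = 9 · 14 + 12
  14 = 1 · 12 + 2
  12 = 6 · 2 + 0
gcd(746, 152) = 2.
Track Bezout coefficients alongside the remainders: start with r₀ = 746 = a·1 + b·0 (s = 1, t = 0) and r₁ = 152 = a·0 + b·1 (s = 0, t = 1); each new remainder r_{k+1} = r_{k-1} − q_k·r_k inherits s_{k+1} = s_{k-1} − q_k·s_k, t_{k+1} = t_{k-1} − q_k·t_k, so r_k = a·s_k + b·t_k at every step:
  q = 4: r = 138, s = 1 − 4·0 = 1, t = 0 − 4·1 = -4  (check: 746·1 + 152·(-4) = 138)
  q = 1: r = 14, s = 0 − 1·1 = -1, t = 1 − 1·(-4) = 5  (check: 746·(-1) + 152·5 = 14)
  q = 9: r = 12, s = 1 − 9·(-1) = 10, t = -4 − 9·5 = -49  (check: 746·10 + 152·(-49) = 12)
  q = 1: r = 2, s = -1 − 1·10 = -11, t = 5 − 1·(-49) = 54  (check: 746·(-11) + 152·54 = 2)
The row with r = 2 (the gcd) gives the Bezout coefficients s = -11, t = 54.
Result: 746 · (-11) + 152 · (54) = 2.

gcd(746, 152) = 2; s = -11, t = 54 (check: 746·(-11) + 152·54 = 2).


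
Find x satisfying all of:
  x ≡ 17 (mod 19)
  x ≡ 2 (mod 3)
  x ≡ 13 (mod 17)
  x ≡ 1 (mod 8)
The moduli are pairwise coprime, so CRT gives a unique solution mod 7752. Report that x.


Product of moduli M = 19 · 3 · 17 · 8 = 7752.
Merge one congruence at a time:
  Start: x ≡ 17 (mod 19).
  Combine with x ≡ 2 (mod 3); new modulus lcm = 57.
    Write x = 17 + 19·t and substitute into x ≡ 2 (mod 3): 19·t ≡ 2 − 17 = -15 (mod 3).
    Reduce coefficients mod 3: 1·t ≡ 0 (mod 3).
    So t ≡ 0 (mod 3).
    Then x = 17 + 19·0 = 17, valid modulo lcm(19, 3) = 57: x ≡ 17 (mod 57).
  Combine with x ≡ 13 (mod 17); new modulus lcm = 969.
    Write x = 17 + 57·t and substitute into x ≡ 13 (mod 17): 57·t ≡ 13 − 17 = -4 (mod 17).
    Reduce coefficients mod 17: 6·t ≡ 13 (mod 17).
    The inverse of 6 mod 17 is 3 (since 6·3 = 18 = 1·17 + 1), so t ≡ 3·13 = 39 ≡ 5 (mod 17).
    Then x = 17 + 57·5 = 302, valid modulo lcm(57, 17) = 969: x ≡ 302 (mod 969).
  Combine with x ≡ 1 (mod 8); new modulus lcm = 7752.
    Write x = 302 + 969·t and substitute into x ≡ 1 (mod 8): 969·t ≡ 1 − 302 = -301 (mod 8).
    Reduce coefficients mod 8: 1·t ≡ 3 (mod 8).
    So t ≡ 3 (mod 8).
    Then x = 302 + 969·3 = 3209, valid modulo lcm(969, 8) = 7752: x ≡ 3209 (mod 7752).
Verify against each original: 3209 mod 19 = 17, 3209 mod 3 = 2, 3209 mod 17 = 13, 3209 mod 8 = 1.

x ≡ 3209 (mod 7752).


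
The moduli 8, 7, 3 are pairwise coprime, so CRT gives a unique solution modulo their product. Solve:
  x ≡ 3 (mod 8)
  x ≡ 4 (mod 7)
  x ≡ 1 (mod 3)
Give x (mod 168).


Moduli 8, 7, 3 are pairwise coprime; by CRT there is a unique solution modulo M = 8 · 7 · 3 = 168.
Solve pairwise, accumulating the modulus:
  Start with x ≡ 3 (mod 8).
  Combine with x ≡ 4 (mod 7): since gcd(8, 7) = 1, we get a unique residue mod 56.
    Write x = 3 + 8·t and substitute into x ≡ 4 (mod 7): 8·t ≡ 4 − 3 = 1 (mod 7).
    Reduce coefficients mod 7: 1·t ≡ 1 (mod 7).
    So t ≡ 1 (mod 7).
    Then x = 3 + 8·1 = 11, valid modulo lcm(8, 7) = 56: x ≡ 11 (mod 56).
  Combine with x ≡ 1 (mod 3): since gcd(56, 3) = 1, we get a unique residue mod 168.
    Write x = 11 + 56·t and substitute into x ≡ 1 (mod 3): 56·t ≡ 1 − 11 = -10 (mod 3).
    Reduce coefficients mod 3: 2·t ≡ 2 (mod 3).
    The inverse of 2 mod 3 is 2 (since 2·2 = 4 = 1·3 + 1), so t ≡ 2·2 = 4 ≡ 1 (mod 3).
    Then x = 11 + 56·1 = 67, valid modulo lcm(56, 3) = 168: x ≡ 67 (mod 168).
Verify: 67 mod 8 = 3 ✓, 67 mod 7 = 4 ✓, 67 mod 3 = 1 ✓.

x ≡ 67 (mod 168).


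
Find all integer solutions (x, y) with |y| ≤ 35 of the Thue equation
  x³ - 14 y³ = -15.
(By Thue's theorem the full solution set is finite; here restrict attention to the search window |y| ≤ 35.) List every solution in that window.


The equation is x³ - 14y³ = -15. For fixed y, x³ = 14·y³ − 15, so a solution requires the RHS to be a perfect cube.
Strategy: iterate y from -35 to 35, compute RHS = 14·y³ − 15, and check whether it is a (positive or negative) perfect cube.
Check small values of y:
  y = 0: RHS = -15 is not a perfect cube.
  y = 1: RHS = -1 = (-1)³ ⇒ x = -1 works.
  y = -1: RHS = -29 is not a perfect cube.
  y = 2: RHS = 97 is not a perfect cube.
  y = -2: RHS = -127 is not a perfect cube.
  y = 3: RHS = 363 is not a perfect cube.
  y = -3: RHS = -393 is not a perfect cube.
Continuing the search up to |y| = 35 finds no further solutions beyond those listed.
Collected solutions: (-1, 1).

Solutions (with |y| ≤ 35): (-1, 1).
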